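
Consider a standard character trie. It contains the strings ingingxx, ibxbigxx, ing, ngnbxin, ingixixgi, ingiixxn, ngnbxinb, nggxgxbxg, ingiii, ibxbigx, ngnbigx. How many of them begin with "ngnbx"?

2

Walk to "ngnbx"; the words in its subtree are exactly those with that prefix.
Matches: "ngnbxin", "ngnbxinb"
Count: 2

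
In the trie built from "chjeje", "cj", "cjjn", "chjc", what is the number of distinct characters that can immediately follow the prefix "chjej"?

Follow the path "chjej" to its node, then look at its outgoing edges.
Distinct next characters after "chjej": e.
That node has 1 child edge.

1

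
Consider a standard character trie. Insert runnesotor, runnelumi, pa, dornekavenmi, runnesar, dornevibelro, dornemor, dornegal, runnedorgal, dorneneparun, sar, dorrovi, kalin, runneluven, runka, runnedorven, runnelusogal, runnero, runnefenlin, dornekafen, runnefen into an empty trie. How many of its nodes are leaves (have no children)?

A leaf is a node with no children — equivalently, the end of a word that is not a proper prefix of any other stored word.
Those words: "dornegal", "dornekafen", "dornekavenmi", "dornemor", "dorneneparun", "dornevibelro", "dorrovi", "kalin", "pa", "runka", "runnedorgal", "runnedorven", "runnefenlin", "runnelumi", "runnelusogal", "runneluven", "runnero", "runnesar", "runnesotor", "sar"
Leaf count: 20

20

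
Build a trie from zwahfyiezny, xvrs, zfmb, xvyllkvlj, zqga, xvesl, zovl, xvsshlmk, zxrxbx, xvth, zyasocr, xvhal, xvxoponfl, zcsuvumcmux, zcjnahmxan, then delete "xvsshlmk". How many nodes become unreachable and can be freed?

A node on "xvsshlmk"'s path can go only if nothing else ends at it or branches off below it.
The suffix "sshlmk" (6 nodes) is used only by "xvsshlmk"; the node for "xv" still has the child "r", so pruning stops there.
Nodes removed: 6

6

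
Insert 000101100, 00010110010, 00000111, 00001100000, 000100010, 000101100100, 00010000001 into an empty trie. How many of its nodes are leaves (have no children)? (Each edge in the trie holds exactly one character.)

A leaf is a node with no children — equivalently, the end of a word that is not a proper prefix of any other stored word.
Those words: "00000111", "00001100000", "00010000001", "000100010", "000101100100"
Leaf count: 5

5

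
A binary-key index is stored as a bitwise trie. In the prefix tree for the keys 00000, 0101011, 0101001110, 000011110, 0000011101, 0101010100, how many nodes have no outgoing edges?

5

A leaf is a node with no children — equivalently, the end of a word that is not a proper prefix of any other stored word.
Those words: "0000011101", "000011110", "0101001110", "0101010100", "0101011"
Leaf count: 5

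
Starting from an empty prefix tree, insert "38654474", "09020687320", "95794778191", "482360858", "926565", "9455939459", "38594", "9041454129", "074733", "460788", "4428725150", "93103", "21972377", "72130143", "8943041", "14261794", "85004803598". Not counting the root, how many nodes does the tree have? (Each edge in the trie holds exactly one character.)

For each word, the new-node count is its length minus the longest prefix already in the trie:
  "38654474" → 8 new (3, 8, 6, 5, 4, 4, 7, 4)
  "09020687320" → 11 new (0, 9, 0, 2, 0, 6, 8, 7, 3, 2, 0)
  "95794778191" → 11 new (9, 5, 7, 9, 4, 7, 7, 8, 1, 9, 1)
  "482360858" → 9 new (4, 8, 2, 3, 6, 0, 8, 5, 8)
  "926565" → prefix "9" already present; 5 new (2, 6, 5, 6, 5)
  "9455939459" → prefix "9" already present; 9 new (4, 5, 5, 9, 3, 9, 4, 5, 9)
  "38594" → prefix "38" already present; 3 new (5, 9, 4)
  "9041454129" → prefix "9" already present; 9 new (0, 4, 1, 4, 5, 4, 1, 2, 9)
  "074733" → prefix "0" already present; 5 new (7, 4, 7, 3, 3)
  "460788" → prefix "4" already present; 5 new (6, 0, 7, 8, 8)
  "4428725150" → prefix "4" already present; 9 new (4, 2, 8, 7, 2, 5, 1, 5, 0)
  "93103" → prefix "9" already present; 4 new (3, 1, 0, 3)
  "21972377" → 8 new (2, 1, 9, 7, 2, 3, 7, 7)
  "72130143" → 8 new (7, 2, 1, 3, 0, 1, 4, 3)
  "8943041" → 7 new (8, 9, 4, 3, 0, 4, 1)
  "14261794" → 8 new (1, 4, 2, 6, 1, 7, 9, 4)
  "85004803598" → prefix "8" already present; 10 new (5, 0, 0, 4, 8, 0, 3, 5, 9, 8)
Total nodes = 8 + 11 + 11 + 9 + 5 + 9 + 3 + 9 + 5 + 5 + 9 + 4 + 8 + 8 + 7 + 8 + 10 = 129

129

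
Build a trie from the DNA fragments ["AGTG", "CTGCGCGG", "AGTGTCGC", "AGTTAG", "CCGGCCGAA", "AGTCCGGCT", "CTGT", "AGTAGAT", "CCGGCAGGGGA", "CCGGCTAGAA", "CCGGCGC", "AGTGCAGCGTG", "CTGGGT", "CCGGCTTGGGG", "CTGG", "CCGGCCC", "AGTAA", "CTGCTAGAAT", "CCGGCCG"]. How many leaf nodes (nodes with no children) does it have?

Leaves are exactly the stored words that no other stored word extends.
Those words: "AGTAA", "AGTAGAT", "AGTCCGGCT", "AGTGCAGCGTG", "AGTGTCGC", "AGTTAG", "CCGGCAGGGGA", "CCGGCCC", "CCGGCCGAA", "CCGGCGC", "CCGGCTAGAA", "CCGGCTTGGGG", "CTGCGCGG", "CTGCTAGAAT", "CTGGGT", "CTGT"
Leaf count: 16

16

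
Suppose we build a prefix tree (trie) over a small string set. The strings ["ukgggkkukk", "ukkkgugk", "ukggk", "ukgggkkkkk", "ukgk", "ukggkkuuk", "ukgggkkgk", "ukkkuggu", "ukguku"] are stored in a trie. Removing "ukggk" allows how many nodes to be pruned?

After clearing the end-marker at "ukggk", prune upward until reaching a node still needed by another word.
Every node on "ukggk" is still needed (e.g. by "ukggkkuuk"), so nothing is freed.
Nodes removed: 0

0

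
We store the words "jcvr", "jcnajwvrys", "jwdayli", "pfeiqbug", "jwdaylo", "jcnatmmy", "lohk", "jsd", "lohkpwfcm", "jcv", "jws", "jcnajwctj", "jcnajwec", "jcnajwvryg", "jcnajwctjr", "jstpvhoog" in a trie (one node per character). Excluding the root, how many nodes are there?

Insert word by word; a character creates a node only if that edge doesn't already exist:
  "jcvr" → 4 new (j, c, v, r)
  "jcnajwvrys" → prefix "jc" already present; 8 new (n, a, j, w, v, r, y, s)
  "jwdayli" → prefix "j" already present; 6 new (w, d, a, y, l, i)
  "pfeiqbug" → 8 new (p, f, e, i, q, b, u, g)
  "jwdaylo" → prefix "jwdayl" already present; 1 new (o)
  "jcnatmmy" → prefix "jcna" already present; 4 new (t, m, m, y)
  "lohk" → 4 new (l, o, h, k)
  "jsd" → prefix "j" already present; 2 new (s, d)
  "lohkpwfcm" → prefix "lohk" already present; 5 new (p, w, f, c, m)
  "jcv" → prefix "jcv" already present; 0 new (none)
  "jws" → prefix "jw" already present; 1 new (s)
  "jcnajwctj" → prefix "jcnajw" already present; 3 new (c, t, j)
  "jcnajwec" → prefix "jcnajw" already present; 2 new (e, c)
  "jcnajwvryg" → prefix "jcnajwvry" already present; 1 new (g)
  "jcnajwctjr" → prefix "jcnajwctj" already present; 1 new (r)
  "jstpvhoog" → prefix "js" already present; 7 new (t, p, v, h, o, o, g)
Total nodes = 4 + 8 + 6 + 8 + 1 + 4 + 4 + 2 + 5 + 0 + 1 + 3 + 2 + 1 + 1 + 7 = 57

57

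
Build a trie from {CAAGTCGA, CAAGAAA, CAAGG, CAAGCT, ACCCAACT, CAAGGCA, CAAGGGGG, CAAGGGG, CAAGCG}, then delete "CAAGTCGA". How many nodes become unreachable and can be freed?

4

After clearing the end-marker at "CAAGTCGA", prune upward until reaching a node still needed by another word.
The suffix "TCGA" (4 nodes) is used only by "CAAGTCGA"; the node for "CAAG" still has the child "A", so pruning stops there.
Nodes removed: 4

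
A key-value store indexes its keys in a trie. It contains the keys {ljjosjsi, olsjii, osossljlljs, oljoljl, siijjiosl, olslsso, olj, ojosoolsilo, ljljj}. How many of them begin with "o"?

6

Traverse to the node for "o", then collect every word in that subtree.
Matches: "ojosoolsilo", "olj", "oljoljl", "olsjii", "olslsso", "osossljlljs"
Count: 6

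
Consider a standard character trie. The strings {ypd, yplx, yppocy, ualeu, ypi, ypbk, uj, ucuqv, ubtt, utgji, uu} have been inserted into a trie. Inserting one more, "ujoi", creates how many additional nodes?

"uj" is already a path in the trie; the remaining "oi" must be added.
New nodes needed: |"ujoi"| − 2 = 4 − 2 = 2.

2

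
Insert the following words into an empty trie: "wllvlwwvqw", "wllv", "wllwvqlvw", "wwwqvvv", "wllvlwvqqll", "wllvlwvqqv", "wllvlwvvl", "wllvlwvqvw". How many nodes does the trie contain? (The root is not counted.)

32

Trace insertions, counting only characters that open a new branch:
  "wllvlwwvqw" → 10 new (w, l, l, v, l, w, w, v, q, w)
  "wllv" → prefix "wllv" already present; 0 new (none)
  "wllwvqlvw" → prefix "wll" already present; 6 new (w, v, q, l, v, w)
  "wwwqvvv" → prefix "w" already present; 6 new (w, w, q, v, v, v)
  "wllvlwvqqll" → prefix "wllvlw" already present; 5 new (v, q, q, l, l)
  "wllvlwvqqv" → prefix "wllvlwvqq" already present; 1 new (v)
  "wllvlwvvl" → prefix "wllvlwv" already present; 2 new (v, l)
  "wllvlwvqvw" → prefix "wllvlwvq" already present; 2 new (v, w)
Total nodes = 10 + 0 + 6 + 6 + 5 + 1 + 2 + 2 = 32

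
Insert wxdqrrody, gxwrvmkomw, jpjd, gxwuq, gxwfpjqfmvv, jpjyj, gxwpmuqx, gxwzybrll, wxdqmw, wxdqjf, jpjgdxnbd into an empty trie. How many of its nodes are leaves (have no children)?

A leaf is a node with no children — equivalently, the end of a word that is not a proper prefix of any other stored word.
Those words: "gxwfpjqfmvv", "gxwpmuqx", "gxwrvmkomw", "gxwuq", "gxwzybrll", "jpjd", "jpjgdxnbd", "jpjyj", "wxdqjf", "wxdqmw", "wxdqrrody"
Leaf count: 11

11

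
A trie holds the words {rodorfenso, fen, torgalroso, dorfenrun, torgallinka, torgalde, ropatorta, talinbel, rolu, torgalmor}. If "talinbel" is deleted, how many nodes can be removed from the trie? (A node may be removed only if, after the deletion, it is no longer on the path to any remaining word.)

A node on "talinbel"'s path can go only if nothing else ends at it or branches off below it.
The suffix "alinbel" (7 nodes) is used only by "talinbel"; the node for "t" still has the child "o", so pruning stops there.
Nodes removed: 7

7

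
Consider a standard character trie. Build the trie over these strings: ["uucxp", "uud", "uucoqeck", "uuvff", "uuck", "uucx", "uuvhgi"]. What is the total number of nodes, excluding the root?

For each word, the new-node count is its length minus the longest prefix already in the trie:
  "uucxp" → 5 new (u, u, c, x, p)
  "uud" → prefix "uu" already present; 1 new (d)
  "uucoqeck" → prefix "uuc" already present; 5 new (o, q, e, c, k)
  "uuvff" → prefix "uu" already present; 3 new (v, f, f)
  "uuck" → prefix "uuc" already present; 1 new (k)
  "uucx" → prefix "uucx" already present; 0 new (none)
  "uuvhgi" → prefix "uuv" already present; 3 new (h, g, i)
Total nodes = 5 + 1 + 5 + 3 + 1 + 0 + 3 = 18

18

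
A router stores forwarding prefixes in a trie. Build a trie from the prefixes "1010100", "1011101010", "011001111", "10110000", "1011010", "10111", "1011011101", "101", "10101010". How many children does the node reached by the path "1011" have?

2

Walk "1011" from the root, arriving at one node.
Distinct next characters after "1011": 0, 1.
That node has 2 child edges.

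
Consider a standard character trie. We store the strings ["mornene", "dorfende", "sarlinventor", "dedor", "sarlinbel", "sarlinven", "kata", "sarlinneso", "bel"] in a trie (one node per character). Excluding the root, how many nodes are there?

Insert word by word; a character creates a node only if that edge doesn't already exist:
  "mornene" → 7 new (m, o, r, n, e, n, e)
  "dorfende" → 8 new (d, o, r, f, e, n, d, e)
  "sarlinventor" → 12 new (s, a, r, l, i, n, v, e, n, t, o, r)
  "dedor" → prefix "d" already present; 4 new (e, d, o, r)
  "sarlinbel" → prefix "sarlin" already present; 3 new (b, e, l)
  "sarlinven" → prefix "sarlinven" already present; 0 new (none)
  "kata" → 4 new (k, a, t, a)
  "sarlinneso" → prefix "sarlin" already present; 4 new (n, e, s, o)
  "bel" → 3 new (b, e, l)
Total nodes = 7 + 8 + 12 + 4 + 3 + 0 + 4 + 4 + 3 = 45

45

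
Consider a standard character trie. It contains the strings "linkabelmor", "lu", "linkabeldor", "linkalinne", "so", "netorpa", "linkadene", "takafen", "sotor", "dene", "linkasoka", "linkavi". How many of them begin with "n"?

1

Traverse to the node for "n", then collect every word in that subtree.
Matches: "netorpa"
Count: 1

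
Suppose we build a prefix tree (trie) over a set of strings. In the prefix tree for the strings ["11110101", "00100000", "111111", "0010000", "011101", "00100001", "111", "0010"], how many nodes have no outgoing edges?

5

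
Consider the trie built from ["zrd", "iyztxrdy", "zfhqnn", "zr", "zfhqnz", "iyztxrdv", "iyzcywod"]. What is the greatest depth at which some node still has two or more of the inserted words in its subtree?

7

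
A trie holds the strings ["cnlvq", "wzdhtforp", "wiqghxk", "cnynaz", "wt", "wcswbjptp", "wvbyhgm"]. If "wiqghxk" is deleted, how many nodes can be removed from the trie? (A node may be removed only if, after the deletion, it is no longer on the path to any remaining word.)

6

A node on "wiqghxk"'s path can go only if nothing else ends at it or branches off below it.
The suffix "iqghxk" (6 nodes) is used only by "wiqghxk"; the node for "w" still has the child "z", so pruning stops there.
Nodes removed: 6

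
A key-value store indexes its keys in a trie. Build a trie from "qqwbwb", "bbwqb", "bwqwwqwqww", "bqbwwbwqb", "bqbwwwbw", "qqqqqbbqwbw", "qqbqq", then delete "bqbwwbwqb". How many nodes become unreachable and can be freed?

A node on "bqbwwbwqb"'s path can go only if nothing else ends at it or branches off below it.
The suffix "bwqb" (4 nodes) is used only by "bqbwwbwqb"; the node for "bqbww" still has the child "w", so pruning stops there.
Nodes removed: 4

4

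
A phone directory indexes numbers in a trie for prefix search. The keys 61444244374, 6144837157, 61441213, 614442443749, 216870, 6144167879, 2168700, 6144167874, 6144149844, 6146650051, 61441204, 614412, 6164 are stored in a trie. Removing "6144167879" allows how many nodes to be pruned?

Walk "6144167879" from the leaf back toward the root, removing each node that no remaining word uses.
The suffix "9" (1 node) is used only by "6144167879"; the node for "614416787" still has the child "4", so pruning stops there.
Nodes removed: 1

1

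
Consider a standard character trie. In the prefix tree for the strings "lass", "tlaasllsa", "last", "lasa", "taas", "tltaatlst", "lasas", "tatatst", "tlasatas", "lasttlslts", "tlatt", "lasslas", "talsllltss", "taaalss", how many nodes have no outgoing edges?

A leaf is a node with no children — equivalently, the end of a word that is not a proper prefix of any other stored word.
Those words: "lasas", "lasslas", "lasttlslts", "taaalss", "taas", "talsllltss", "tatatst", "tlaasllsa", "tlasatas", "tlatt", "tltaatlst"
Leaf count: 11

11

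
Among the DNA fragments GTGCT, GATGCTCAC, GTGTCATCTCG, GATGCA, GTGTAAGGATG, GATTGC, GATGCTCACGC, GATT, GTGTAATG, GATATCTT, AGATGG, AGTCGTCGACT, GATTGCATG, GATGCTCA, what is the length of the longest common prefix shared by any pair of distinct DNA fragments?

Equivalently: take the maximum, over all pairs, of their longest common prefix length.
"GATGCTCAC" and "GATGCTCACGC" agree on "GATGCTCAC" (9 characters) before diverging; nothing deeper is shared.
Longest shared-prefix length: 9

9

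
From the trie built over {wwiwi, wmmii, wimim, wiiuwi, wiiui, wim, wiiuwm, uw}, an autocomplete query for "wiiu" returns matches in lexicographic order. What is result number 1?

DFS of the "wiiu" subtree visits, in order: "wiiui", "wiiuwi", "wiiuwm"
Position 1: wiiui

wiiui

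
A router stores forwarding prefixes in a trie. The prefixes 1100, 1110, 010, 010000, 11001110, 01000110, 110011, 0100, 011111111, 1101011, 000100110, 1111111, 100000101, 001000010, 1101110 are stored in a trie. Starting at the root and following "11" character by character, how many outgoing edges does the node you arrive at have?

Follow the path "11" to its node, then look at its outgoing edges.
Distinct next characters after "11": 0, 1.
That node has 2 child edges.

2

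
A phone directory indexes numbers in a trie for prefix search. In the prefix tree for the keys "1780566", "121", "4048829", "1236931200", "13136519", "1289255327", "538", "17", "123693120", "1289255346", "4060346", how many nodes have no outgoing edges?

Leaves are exactly the stored words that no other stored word extends.
Those words: "121", "1236931200", "1289255327", "1289255346", "13136519", "1780566", "4048829", "4060346", "538"
Leaf count: 9

9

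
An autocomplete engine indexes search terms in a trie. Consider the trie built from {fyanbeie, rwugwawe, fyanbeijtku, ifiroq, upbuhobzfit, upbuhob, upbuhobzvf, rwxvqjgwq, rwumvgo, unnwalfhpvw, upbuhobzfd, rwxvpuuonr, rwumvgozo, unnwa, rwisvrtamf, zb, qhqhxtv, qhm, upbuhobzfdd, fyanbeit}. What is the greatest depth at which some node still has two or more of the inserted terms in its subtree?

Look for the deepest trie node that still has at least two words in its subtree.
e.g. "upbuhobzfd" and "upbuhobzfdd" share the prefix "upbuhobzfd" of length 10; no pair shares a longer one.
Longest shared-prefix length: 10

10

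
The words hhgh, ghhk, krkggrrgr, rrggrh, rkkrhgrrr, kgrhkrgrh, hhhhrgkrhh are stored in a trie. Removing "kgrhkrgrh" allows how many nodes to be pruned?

8

A node on "kgrhkrgrh"'s path can go only if nothing else ends at it or branches off below it.
The suffix "grhkrgrh" (8 nodes) is used only by "kgrhkrgrh"; the node for "k" still has the child "r", so pruning stops there.
Nodes removed: 8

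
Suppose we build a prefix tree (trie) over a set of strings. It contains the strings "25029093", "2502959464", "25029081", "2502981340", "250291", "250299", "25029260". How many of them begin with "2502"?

7

Filter for entries beginning with "2502":
Matches: "25029081", "25029093", "250291", "25029260", "2502959464", "2502981340", "250299"
Count: 7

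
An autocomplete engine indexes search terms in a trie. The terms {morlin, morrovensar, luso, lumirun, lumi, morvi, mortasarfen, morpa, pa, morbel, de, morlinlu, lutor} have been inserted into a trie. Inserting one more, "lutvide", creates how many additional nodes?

"lut" is already a path in the trie; the remaining "vide" must be added.
So 7 − 3 = 4 new nodes.

4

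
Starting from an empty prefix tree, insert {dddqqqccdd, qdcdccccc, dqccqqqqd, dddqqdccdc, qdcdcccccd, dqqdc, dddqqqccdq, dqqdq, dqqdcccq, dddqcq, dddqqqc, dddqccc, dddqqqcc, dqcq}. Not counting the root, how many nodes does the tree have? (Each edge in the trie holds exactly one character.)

46

Insert word by word; a character creates a node only if that edge doesn't already exist:
  "dddqqqccdd" → 10 new (d, d, d, q, q, q, c, c, d, d)
  "qdcdccccc" → 9 new (q, d, c, d, c, c, c, c, c)
  "dqccqqqqd" → prefix "d" already present; 8 new (q, c, c, q, q, q, q, d)
  "dddqqdccdc" → prefix "dddqq" already present; 5 new (d, c, c, d, c)
  "qdcdcccccd" → prefix "qdcdccccc" already present; 1 new (d)
  "dqqdc" → prefix "dq" already present; 3 new (q, d, c)
  "dddqqqccdq" → prefix "dddqqqccd" already present; 1 new (q)
  "dqqdq" → prefix "dqqd" already present; 1 new (q)
  "dqqdcccq" → prefix "dqqdc" already present; 3 new (c, c, q)
  "dddqcq" → prefix "dddq" already present; 2 new (c, q)
  "dddqqqc" → prefix "dddqqqc" already present; 0 new (none)
  "dddqccc" → prefix "dddqc" already present; 2 new (c, c)
  "dddqqqcc" → prefix "dddqqqcc" already present; 0 new (none)
  "dqcq" → prefix "dqc" already present; 1 new (q)
Total nodes = 10 + 9 + 8 + 5 + 1 + 3 + 1 + 1 + 3 + 2 + 0 + 2 + 0 + 1 = 46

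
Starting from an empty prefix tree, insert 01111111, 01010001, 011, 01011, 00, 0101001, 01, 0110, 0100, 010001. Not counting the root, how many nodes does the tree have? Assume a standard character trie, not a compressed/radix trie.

Insert word by word; a character creates a node only if that edge doesn't already exist:
  "01111111" → 8 new (0, 1, 1, 1, 1, 1, 1, 1)
  "01010001" → prefix "01" already present; 6 new (0, 1, 0, 0, 0, 1)
  "011" → prefix "011" already present; 0 new (none)
  "01011" → prefix "0101" already present; 1 new (1)
  "00" → prefix "0" already present; 1 new (0)
  "0101001" → prefix "010100" already present; 1 new (1)
  "01" → prefix "01" already present; 0 new (none)
  "0110" → prefix "011" already present; 1 new (0)
  "0100" → prefix "010" already present; 1 new (0)
  "010001" → prefix "0100" already present; 2 new (0, 1)
Total nodes = 8 + 6 + 0 + 1 + 1 + 1 + 0 + 1 + 1 + 2 = 21

21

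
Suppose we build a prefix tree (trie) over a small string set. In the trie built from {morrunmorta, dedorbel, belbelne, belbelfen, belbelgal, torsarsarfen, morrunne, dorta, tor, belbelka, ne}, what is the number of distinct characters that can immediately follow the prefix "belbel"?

Follow the path "belbel" to its node, then look at its outgoing edges.
Characters that immediately follow "belbel" among the stored strings: {f, g, k, n}.
That node has 4 child edges.

4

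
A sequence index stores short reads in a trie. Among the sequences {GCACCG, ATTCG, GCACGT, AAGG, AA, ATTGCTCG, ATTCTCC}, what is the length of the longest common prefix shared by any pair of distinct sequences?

4

Look for the deepest trie node that still has at least two words in its subtree.
"ATTCG" and "ATTCTCC" agree on "ATTC" (4 characters) before diverging; nothing deeper is shared.
Longest shared-prefix length: 4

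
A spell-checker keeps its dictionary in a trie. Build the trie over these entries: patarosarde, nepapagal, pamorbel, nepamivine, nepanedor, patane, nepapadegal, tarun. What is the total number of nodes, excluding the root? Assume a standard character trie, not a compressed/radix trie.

Trace insertions, counting only characters that open a new branch:
  "patarosarde" → 11 new (p, a, t, a, r, o, s, a, r, d, e)
  "nepapagal" → 9 new (n, e, p, a, p, a, g, a, l)
  "pamorbel" → prefix "pa" already present; 6 new (m, o, r, b, e, l)
  "nepamivine" → prefix "nepa" already present; 6 new (m, i, v, i, n, e)
  "nepanedor" → prefix "nepa" already present; 5 new (n, e, d, o, r)
  "patane" → prefix "pata" already present; 2 new (n, e)
  "nepapadegal" → prefix "nepapa" already present; 5 new (d, e, g, a, l)
  "tarun" → 5 new (t, a, r, u, n)
Total nodes = 11 + 9 + 6 + 6 + 5 + 2 + 5 + 5 = 49

49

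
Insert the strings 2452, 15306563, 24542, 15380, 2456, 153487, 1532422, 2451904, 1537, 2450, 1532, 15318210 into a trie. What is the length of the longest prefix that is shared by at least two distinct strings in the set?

4

The deepest shared node is where two words last agree before diverging.
e.g. "1532" and "1532422" share the prefix "1532" of length 4; no pair shares a longer one.
Longest shared-prefix length: 4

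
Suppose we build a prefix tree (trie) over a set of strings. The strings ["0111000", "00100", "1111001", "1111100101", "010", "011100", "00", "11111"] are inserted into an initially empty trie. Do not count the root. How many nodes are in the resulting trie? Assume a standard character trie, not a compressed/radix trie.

Trace insertions, counting only characters that open a new branch:
  "0111000" → 7 new (0, 1, 1, 1, 0, 0, 0)
  "00100" → prefix "0" already present; 4 new (0, 1, 0, 0)
  "1111001" → 7 new (1, 1, 1, 1, 0, 0, 1)
  "1111100101" → prefix "1111" already present; 6 new (1, 0, 0, 1, 0, 1)
  "010" → prefix "01" already present; 1 new (0)
  "011100" → prefix "011100" already present; 0 new (none)
  "00" → prefix "00" already present; 0 new (none)
  "11111" → prefix "11111" already present; 0 new (none)
Total nodes = 7 + 4 + 7 + 6 + 1 + 0 + 0 + 0 = 25

25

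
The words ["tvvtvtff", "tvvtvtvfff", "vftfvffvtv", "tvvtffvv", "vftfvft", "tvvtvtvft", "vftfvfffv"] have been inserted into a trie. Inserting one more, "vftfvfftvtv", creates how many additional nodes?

Walking "vftfvfftvtv" from the root, the first 7 characters ("vftfvff") follow existing edges; "t" is the first miss.
So 11 − 7 = 4 new nodes.

4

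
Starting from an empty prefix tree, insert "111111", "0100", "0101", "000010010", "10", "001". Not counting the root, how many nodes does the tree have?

21

For each word, the new-node count is its length minus the longest prefix already in the trie:
  "111111" → 6 new (1, 1, 1, 1, 1, 1)
  "0100" → 4 new (0, 1, 0, 0)
  "0101" → prefix "010" already present; 1 new (1)
  "000010010" → prefix "0" already present; 8 new (0, 0, 0, 1, 0, 0, 1, 0)
  "10" → prefix "1" already present; 1 new (0)
  "001" → prefix "00" already present; 1 new (1)
Total nodes = 6 + 4 + 1 + 8 + 1 + 1 = 21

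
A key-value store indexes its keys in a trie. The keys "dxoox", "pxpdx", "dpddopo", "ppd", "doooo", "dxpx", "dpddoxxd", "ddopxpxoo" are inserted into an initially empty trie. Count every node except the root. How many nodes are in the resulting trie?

Count nodes per top-level branch (shared prefixes stored once):
  'd'-branch (ddopxpxoo, doooo, dpddopo, dpddoxxd, dxoox, dxpx): 28 nodes
  'p'-branch (ppd, pxpdx): 7 nodes
Sum: 35

35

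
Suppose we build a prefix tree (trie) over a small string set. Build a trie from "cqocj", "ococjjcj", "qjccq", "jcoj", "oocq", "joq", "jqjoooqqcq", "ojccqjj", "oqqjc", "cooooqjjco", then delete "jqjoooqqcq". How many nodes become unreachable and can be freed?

After clearing the end-marker at "jqjoooqqcq", prune upward until reaching a node still needed by another word.
The suffix "qjoooqqcq" (9 nodes) is used only by "jqjoooqqcq"; the node for "j" still has the child "c", so pruning stops there.
Nodes removed: 9

9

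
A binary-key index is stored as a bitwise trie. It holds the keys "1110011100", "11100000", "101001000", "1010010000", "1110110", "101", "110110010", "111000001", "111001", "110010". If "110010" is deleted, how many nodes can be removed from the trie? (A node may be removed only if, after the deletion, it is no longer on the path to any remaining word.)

Walk "110010" from the leaf back toward the root, removing each node that no remaining word uses.
The suffix "010" (3 nodes) is used only by "110010"; the node for "110" still has the child "1", so pruning stops there.
Nodes removed: 3

3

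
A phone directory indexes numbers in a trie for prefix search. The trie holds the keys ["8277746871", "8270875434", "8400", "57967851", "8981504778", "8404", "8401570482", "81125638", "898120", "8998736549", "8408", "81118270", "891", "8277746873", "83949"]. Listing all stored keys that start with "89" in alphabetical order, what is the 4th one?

8998736549

Filter for "89…" and sort: "891", "898120", "8981504778", "8998736549"
Position 4: 8998736549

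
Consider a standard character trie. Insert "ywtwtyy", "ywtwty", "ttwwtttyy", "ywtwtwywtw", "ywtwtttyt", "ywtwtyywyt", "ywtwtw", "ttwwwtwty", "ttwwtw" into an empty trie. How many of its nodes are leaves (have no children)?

6

Leaves are exactly the stored words that no other stored word extends.
Those words: "ttwwtttyy", "ttwwtw", "ttwwwtwty", "ywtwtttyt", "ywtwtwywtw", "ywtwtyywyt"
Leaf count: 6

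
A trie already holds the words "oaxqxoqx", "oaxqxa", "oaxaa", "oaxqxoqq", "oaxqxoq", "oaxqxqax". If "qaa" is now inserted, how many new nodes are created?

3

Nothing in the trie begins with "q"; the whole of "qaa" is new.
3 − 0 = 3 new nodes.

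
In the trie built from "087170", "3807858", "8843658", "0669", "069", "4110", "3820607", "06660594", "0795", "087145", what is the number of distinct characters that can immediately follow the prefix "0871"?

2

Walk "0871" from the root, arriving at one node.
Distinct next characters after "0871": 4, 7.
That node has 2 child edges.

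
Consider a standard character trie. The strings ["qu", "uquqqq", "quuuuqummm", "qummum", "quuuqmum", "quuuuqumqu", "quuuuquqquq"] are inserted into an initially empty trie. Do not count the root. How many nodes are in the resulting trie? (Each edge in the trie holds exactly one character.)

Trace insertions, counting only characters that open a new branch:
  "qu" → 2 new (q, u)
  "uquqqq" → 6 new (u, q, u, q, q, q)
  "quuuuqummm" → prefix "qu" already present; 8 new (u, u, u, q, u, m, m, m)
  "qummum" → prefix "qu" already present; 4 new (m, m, u, m)
  "quuuqmum" → prefix "quuu" already present; 4 new (q, m, u, m)
  "quuuuqumqu" → prefix "quuuuqum" already present; 2 new (q, u)
  "quuuuquqquq" → prefix "quuuuqu" already present; 4 new (q, q, u, q)
Total nodes = 2 + 6 + 8 + 4 + 4 + 2 + 4 = 30

30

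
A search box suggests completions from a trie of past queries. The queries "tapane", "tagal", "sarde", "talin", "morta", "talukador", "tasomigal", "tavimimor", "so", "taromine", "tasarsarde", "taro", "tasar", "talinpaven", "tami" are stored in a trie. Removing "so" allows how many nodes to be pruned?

1

A node on "so"'s path can go only if nothing else ends at it or branches off below it.
The suffix "o" (1 node) is used only by "so"; the node for "s" still has the child "a", so pruning stops there.
Nodes removed: 1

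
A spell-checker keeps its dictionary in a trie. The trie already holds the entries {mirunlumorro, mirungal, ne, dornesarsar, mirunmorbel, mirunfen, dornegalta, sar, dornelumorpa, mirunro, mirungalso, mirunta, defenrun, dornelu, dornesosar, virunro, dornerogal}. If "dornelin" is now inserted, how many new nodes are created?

"dornel" is already a path in the trie; the remaining "in" must be added.
New nodes needed: |"dornelin"| − 6 = 8 − 6 = 2.

2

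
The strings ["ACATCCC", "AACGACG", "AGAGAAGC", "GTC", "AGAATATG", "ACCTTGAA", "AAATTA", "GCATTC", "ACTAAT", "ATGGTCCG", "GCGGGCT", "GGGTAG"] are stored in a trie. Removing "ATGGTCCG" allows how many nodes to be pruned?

Walk "ATGGTCCG" from the leaf back toward the root, removing each node that no remaining word uses.
The suffix "TGGTCCG" (7 nodes) is used only by "ATGGTCCG"; the node for "A" still has the child "C", so pruning stops there.
Nodes removed: 7

7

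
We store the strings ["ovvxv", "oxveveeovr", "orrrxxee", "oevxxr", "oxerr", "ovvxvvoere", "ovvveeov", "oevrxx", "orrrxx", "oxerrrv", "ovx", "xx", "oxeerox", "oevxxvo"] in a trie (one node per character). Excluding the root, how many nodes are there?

53

Trace insertions, counting only characters that open a new branch:
  "ovvxv" → 5 new (o, v, v, x, v)
  "oxveveeovr" → prefix "o" already present; 9 new (x, v, e, v, e, e, o, v, r)
  "orrrxxee" → prefix "o" already present; 7 new (r, r, r, x, x, e, e)
  "oevxxr" → prefix "o" already present; 5 new (e, v, x, x, r)
  "oxerr" → prefix "ox" already present; 3 new (e, r, r)
  "ovvxvvoere" → prefix "ovvxv" already present; 5 new (v, o, e, r, e)
  "ovvveeov" → prefix "ovv" already present; 5 new (v, e, e, o, v)
  "oevrxx" → prefix "oev" already present; 3 new (r, x, x)
  "orrrxx" → prefix "orrrxx" already present; 0 new (none)
  "oxerrrv" → prefix "oxerr" already present; 2 new (r, v)
  "ovx" → prefix "ov" already present; 1 new (x)
  "xx" → 2 new (x, x)
  "oxeerox" → prefix "oxe" already present; 4 new (e, r, o, x)
  "oevxxvo" → prefix "oevxx" already present; 2 new (v, o)
Total nodes = 5 + 9 + 7 + 5 + 3 + 5 + 5 + 3 + 0 + 2 + 1 + 2 + 4 + 2 = 53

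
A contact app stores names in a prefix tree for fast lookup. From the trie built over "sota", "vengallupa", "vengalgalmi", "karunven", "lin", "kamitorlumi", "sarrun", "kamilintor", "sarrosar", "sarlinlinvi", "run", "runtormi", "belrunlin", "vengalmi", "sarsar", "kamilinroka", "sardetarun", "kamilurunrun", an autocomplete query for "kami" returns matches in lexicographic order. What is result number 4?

Words with prefix "kami", in lexicographic order: "kamilinroka", "kamilintor", "kamilurunrun", "kamitorlumi"
Position 4: kamitorlumi

kamitorlumi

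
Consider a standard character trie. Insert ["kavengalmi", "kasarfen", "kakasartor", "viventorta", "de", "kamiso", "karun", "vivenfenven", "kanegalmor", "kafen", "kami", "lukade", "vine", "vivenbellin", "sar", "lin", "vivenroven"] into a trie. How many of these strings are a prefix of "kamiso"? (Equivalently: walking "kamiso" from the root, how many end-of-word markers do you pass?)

2

Check each prefix of "kamiso" against the stored set — each match is an end-marker on the path.
Prefixes of the query that are stored words: "kami", "kamiso"
Count: 2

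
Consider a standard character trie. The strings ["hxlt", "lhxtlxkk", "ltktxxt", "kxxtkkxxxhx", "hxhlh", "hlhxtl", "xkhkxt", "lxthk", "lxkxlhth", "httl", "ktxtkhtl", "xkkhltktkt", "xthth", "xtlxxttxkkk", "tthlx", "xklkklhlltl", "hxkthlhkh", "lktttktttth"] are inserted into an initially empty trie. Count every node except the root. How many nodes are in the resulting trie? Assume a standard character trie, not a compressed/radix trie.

115

Count nodes per top-level branch (shared prefixes stored once):
  'h'-branch (hlhxtl, httl, hxhlh, hxkthlhkh, hxlt): 22 nodes
  'k'-branch (ktxtkhtl, kxxtkkxxxhx): 18 nodes
  'l'-branch (lhxtlxkk, lktttktttth, ltktxxt, lxkxlhth, lxthk): 34 nodes
  't'-branch (tthlx): 5 nodes
  'x'-branch (xkhkxt, xkkhltktkt, xklkklhlltl, xthth, xtlxxttxkkk): 36 nodes
Sum: 115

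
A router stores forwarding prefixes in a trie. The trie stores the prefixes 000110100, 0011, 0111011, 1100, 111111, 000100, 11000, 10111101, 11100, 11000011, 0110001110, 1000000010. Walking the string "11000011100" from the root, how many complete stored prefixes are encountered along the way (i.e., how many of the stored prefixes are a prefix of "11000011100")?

3

Traverse "11000011100" character by character; count nodes along the way that are marked as word ends.
Prefixes of the query that are stored words: "1100", "11000", "11000011"
Count: 3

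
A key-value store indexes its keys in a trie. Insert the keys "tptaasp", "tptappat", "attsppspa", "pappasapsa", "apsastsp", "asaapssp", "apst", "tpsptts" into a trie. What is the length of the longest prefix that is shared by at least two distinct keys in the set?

Look for the deepest trie node that still has at least two words in its subtree.
e.g. "tptaasp" and "tptappat" share the prefix "tpta" of length 4; no pair shares a longer one.
Longest shared-prefix length: 4

4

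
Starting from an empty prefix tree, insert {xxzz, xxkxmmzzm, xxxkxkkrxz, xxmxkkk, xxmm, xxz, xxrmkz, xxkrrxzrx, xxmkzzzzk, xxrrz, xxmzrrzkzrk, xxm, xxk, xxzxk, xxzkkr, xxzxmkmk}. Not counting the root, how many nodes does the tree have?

Insert word by word; a character creates a node only if that edge doesn't already exist:
  "xxzz" → 4 new (x, x, z, z)
  "xxkxmmzzm" → prefix "xx" already present; 7 new (k, x, m, m, z, z, m)
  "xxxkxkkrxz" → prefix "xx" already present; 8 new (x, k, x, k, k, r, x, z)
  "xxmxkkk" → prefix "xx" already present; 5 new (m, x, k, k, k)
  "xxmm" → prefix "xxm" already present; 1 new (m)
  "xxz" → prefix "xxz" already present; 0 new (none)
  "xxrmkz" → prefix "xx" already present; 4 new (r, m, k, z)
  "xxkrrxzrx" → prefix "xxk" already present; 6 new (r, r, x, z, r, x)
  "xxmkzzzzk" → prefix "xxm" already present; 6 new (k, z, z, z, z, k)
  "xxrrz" → prefix "xxr" already present; 2 new (r, z)
  "xxmzrrzkzrk" → prefix "xxm" already present; 8 new (z, r, r, z, k, z, r, k)
  "xxm" → prefix "xxm" already present; 0 new (none)
  "xxk" → prefix "xxk" already present; 0 new (none)
  "xxzxk" → prefix "xxz" already present; 2 new (x, k)
  "xxzkkr" → prefix "xxz" already present; 3 new (k, k, r)
  "xxzxmkmk" → prefix "xxzx" already present; 4 new (m, k, m, k)
Total nodes = 4 + 7 + 8 + 5 + 1 + 0 + 4 + 6 + 6 + 2 + 8 + 0 + 0 + 2 + 3 + 4 = 60

60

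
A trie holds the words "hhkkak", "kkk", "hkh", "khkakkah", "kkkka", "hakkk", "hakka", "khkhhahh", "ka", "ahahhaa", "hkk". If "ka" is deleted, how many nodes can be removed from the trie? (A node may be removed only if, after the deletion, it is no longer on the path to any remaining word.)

1

Walk "ka" from the leaf back toward the root, removing each node that no remaining word uses.
The suffix "a" (1 node) is used only by "ka"; the node for "k" still has the child "k", so pruning stops there.
Nodes removed: 1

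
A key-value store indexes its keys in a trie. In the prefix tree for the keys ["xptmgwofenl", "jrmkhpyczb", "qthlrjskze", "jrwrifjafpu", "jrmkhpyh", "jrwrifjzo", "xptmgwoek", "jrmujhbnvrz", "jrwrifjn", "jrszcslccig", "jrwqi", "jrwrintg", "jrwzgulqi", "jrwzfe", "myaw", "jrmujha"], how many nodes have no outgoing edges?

16

Leaves are exactly the stored words that no other stored word extends.
Those words: "jrmkhpyczb", "jrmkhpyh", "jrmujha", "jrmujhbnvrz", "jrszcslccig", "jrwqi", "jrwrifjafpu", "jrwrifjn", "jrwrifjzo", "jrwrintg", "jrwzfe", "jrwzgulqi", "myaw", "qthlrjskze", "xptmgwoek", "xptmgwofenl"
Leaf count: 16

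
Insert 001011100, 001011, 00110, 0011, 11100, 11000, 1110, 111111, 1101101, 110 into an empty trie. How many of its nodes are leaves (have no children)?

Leaves are exactly the stored words that no other stored word extends.
Those words: "001011100", "00110", "11000", "1101101", "11100", "111111"
Leaf count: 6

6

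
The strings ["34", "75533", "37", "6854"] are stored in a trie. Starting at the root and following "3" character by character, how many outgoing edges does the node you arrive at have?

Walk "3" from the root, arriving at one node.
Distinct next characters after "3": 4, 7.
That node has 2 child edges.

2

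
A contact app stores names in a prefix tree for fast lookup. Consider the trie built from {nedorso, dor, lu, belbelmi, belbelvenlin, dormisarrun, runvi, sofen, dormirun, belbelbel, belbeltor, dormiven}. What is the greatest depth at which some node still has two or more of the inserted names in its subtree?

6

Look for the deepest trie node that still has at least two words in its subtree.
e.g. "belbelbel" and "belbelmi" share the prefix "belbel" of length 6; no pair shares a longer one.
Longest shared-prefix length: 6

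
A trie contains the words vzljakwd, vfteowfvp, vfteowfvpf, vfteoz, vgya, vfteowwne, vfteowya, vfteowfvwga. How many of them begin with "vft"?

Filter for entries beginning with "vft":
Words under "vft": vfteowfvp, vfteowfvpf, vfteowfvwga, vfteowwne, vfteowya, vfteoz
Count: 6

6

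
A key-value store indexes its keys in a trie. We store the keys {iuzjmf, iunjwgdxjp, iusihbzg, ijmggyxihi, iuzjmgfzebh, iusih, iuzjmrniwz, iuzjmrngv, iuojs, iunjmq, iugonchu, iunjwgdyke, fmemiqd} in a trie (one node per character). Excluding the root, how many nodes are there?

63

For each word, the new-node count is its length minus the longest prefix already in the trie:
  "iuzjmf" → 6 new (i, u, z, j, m, f)
  "iunjwgdxjp" → prefix "iu" already present; 8 new (n, j, w, g, d, x, j, p)
  "iusihbzg" → prefix "iu" already present; 6 new (s, i, h, b, z, g)
  "ijmggyxihi" → prefix "i" already present; 9 new (j, m, g, g, y, x, i, h, i)
  "iuzjmgfzebh" → prefix "iuzjm" already present; 6 new (g, f, z, e, b, h)
  "iusih" → prefix "iusih" already present; 0 new (none)
  "iuzjmrniwz" → prefix "iuzjm" already present; 5 new (r, n, i, w, z)
  "iuzjmrngv" → prefix "iuzjmrn" already present; 2 new (g, v)
  "iuojs" → prefix "iu" already present; 3 new (o, j, s)
  "iunjmq" → prefix "iunj" already present; 2 new (m, q)
  "iugonchu" → prefix "iu" already present; 6 new (g, o, n, c, h, u)
  "iunjwgdyke" → prefix "iunjwgd" already present; 3 new (y, k, e)
  "fmemiqd" → 7 new (f, m, e, m, i, q, d)
Total nodes = 6 + 8 + 6 + 9 + 6 + 0 + 5 + 2 + 3 + 2 + 6 + 3 + 7 = 63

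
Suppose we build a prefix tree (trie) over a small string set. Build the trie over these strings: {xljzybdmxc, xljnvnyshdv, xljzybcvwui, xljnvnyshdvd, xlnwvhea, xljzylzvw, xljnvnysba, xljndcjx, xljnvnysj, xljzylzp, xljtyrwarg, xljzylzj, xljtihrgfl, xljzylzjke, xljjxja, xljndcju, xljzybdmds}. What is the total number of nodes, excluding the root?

65

For each word, the new-node count is its length minus the longest prefix already in the trie:
  "xljzybdmxc" → 10 new (x, l, j, z, y, b, d, m, x, c)
  "xljnvnyshdv" → prefix "xlj" already present; 8 new (n, v, n, y, s, h, d, v)
  "xljzybcvwui" → prefix "xljzyb" already present; 5 new (c, v, w, u, i)
  "xljnvnyshdvd" → prefix "xljnvnyshdv" already present; 1 new (d)
  "xlnwvhea" → prefix "xl" already present; 6 new (n, w, v, h, e, a)
  "xljzylzvw" → prefix "xljzy" already present; 4 new (l, z, v, w)
  "xljnvnysba" → prefix "xljnvnys" already present; 2 new (b, a)
  "xljndcjx" → prefix "xljn" already present; 4 new (d, c, j, x)
  "xljnvnysj" → prefix "xljnvnys" already present; 1 new (j)
  "xljzylzp" → prefix "xljzylz" already present; 1 new (p)
  "xljtyrwarg" → prefix "xlj" already present; 7 new (t, y, r, w, a, r, g)
  "xljzylzj" → prefix "xljzylz" already present; 1 new (j)
  "xljtihrgfl" → prefix "xljt" already present; 6 new (i, h, r, g, f, l)
  "xljzylzjke" → prefix "xljzylzj" already present; 2 new (k, e)
  "xljjxja" → prefix "xlj" already present; 4 new (j, x, j, a)
  "xljndcju" → prefix "xljndcj" already present; 1 new (u)
  "xljzybdmds" → prefix "xljzybdm" already present; 2 new (d, s)
Total nodes = 10 + 8 + 5 + 1 + 6 + 4 + 2 + 4 + 1 + 1 + 7 + 1 + 6 + 2 + 4 + 1 + 2 = 65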